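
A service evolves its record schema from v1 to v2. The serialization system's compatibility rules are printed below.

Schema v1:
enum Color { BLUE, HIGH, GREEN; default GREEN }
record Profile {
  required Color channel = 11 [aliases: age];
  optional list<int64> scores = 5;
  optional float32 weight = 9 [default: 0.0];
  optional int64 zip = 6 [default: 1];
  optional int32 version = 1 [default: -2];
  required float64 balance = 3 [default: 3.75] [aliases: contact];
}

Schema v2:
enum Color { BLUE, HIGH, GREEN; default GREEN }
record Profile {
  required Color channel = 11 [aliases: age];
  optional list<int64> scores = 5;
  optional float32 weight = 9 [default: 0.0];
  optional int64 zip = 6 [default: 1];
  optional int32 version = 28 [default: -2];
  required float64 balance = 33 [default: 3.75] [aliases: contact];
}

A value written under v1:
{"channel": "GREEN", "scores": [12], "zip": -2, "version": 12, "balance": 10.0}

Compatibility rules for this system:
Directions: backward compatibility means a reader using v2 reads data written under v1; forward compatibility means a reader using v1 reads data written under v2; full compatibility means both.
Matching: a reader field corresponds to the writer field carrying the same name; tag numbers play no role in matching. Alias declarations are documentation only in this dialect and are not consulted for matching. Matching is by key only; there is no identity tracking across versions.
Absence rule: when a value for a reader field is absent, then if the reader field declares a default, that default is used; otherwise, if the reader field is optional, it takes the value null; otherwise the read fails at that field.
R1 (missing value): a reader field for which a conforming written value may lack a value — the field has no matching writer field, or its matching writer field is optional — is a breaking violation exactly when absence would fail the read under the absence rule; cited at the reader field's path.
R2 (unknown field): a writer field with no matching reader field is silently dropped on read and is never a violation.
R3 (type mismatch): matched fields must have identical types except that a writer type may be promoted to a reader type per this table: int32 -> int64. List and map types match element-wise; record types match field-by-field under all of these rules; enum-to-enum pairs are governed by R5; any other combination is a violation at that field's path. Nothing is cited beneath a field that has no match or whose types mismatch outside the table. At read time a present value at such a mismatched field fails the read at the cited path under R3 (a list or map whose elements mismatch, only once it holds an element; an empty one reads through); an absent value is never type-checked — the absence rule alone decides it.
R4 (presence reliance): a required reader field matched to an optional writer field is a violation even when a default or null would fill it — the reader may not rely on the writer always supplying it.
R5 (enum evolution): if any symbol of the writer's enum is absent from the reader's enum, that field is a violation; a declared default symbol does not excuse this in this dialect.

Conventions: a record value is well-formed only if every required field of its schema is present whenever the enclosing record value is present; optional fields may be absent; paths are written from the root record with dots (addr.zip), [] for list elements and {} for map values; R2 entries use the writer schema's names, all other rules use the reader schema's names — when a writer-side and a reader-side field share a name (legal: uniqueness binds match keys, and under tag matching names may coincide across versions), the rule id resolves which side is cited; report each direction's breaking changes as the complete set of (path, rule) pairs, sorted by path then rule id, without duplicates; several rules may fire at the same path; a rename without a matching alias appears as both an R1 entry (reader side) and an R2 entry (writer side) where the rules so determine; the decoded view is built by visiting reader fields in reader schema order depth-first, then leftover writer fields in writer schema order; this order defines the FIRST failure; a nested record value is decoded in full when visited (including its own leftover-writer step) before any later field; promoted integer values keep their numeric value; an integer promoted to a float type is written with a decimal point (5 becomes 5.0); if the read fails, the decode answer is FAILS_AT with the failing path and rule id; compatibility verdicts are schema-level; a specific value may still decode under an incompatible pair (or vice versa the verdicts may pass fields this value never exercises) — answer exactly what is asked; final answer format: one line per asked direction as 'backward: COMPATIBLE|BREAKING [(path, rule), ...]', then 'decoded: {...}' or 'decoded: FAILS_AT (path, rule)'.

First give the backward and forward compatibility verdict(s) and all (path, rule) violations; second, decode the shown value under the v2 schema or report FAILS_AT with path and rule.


backward: COMPATIBLE []; forward: COMPATIBLE []; decoded: {"channel": "GREEN", "scores": [12], "weight": 0.0, "zip": -2, "version": 12, "balance": 10.0}

arrows below run writer -> reader for Profile
backward for Profile (reader v2, writer v1):
  Color -> Color, writer required: channel aligns to channel
  list<int64> -> list<int64>, writer optional: scores aligns to scores
  float32 -> float32, writer optional: weight aligns to weight
  int64 -> int64, writer optional: zip aligns to zip
  int32 -> int32, writer optional: version aligns to version
  float64 -> float64, writer required: balance aligns to balance
  => backward verdict for Profile: COMPATIBLE, no violations
forward for Profile (reader v1, writer v2):
  Color -> Color, writer required: channel aligns to channel
  list<int64> -> list<int64>, writer optional: scores aligns to scores
  float32 -> float32, writer optional: weight aligns to weight
  int64 -> int64, writer optional: zip aligns to zip
  int32 -> int32, writer optional: version aligns to version
  float64 -> float64, writer required: balance aligns to balance
  => forward verdict for Profile: COMPATIBLE, no violations
decoding the Profile value with the v2 reader:
  channel := "GREEN"
  scores := [12]
  weight := 0.0 (absent -> default)
  zip := -2
  version := 12
  balance := 10.0
  => decoded: {"channel": "GREEN", "scores": [12], "weight": 0.0, "zip": -2, "version": 12, "balance": 10.0}


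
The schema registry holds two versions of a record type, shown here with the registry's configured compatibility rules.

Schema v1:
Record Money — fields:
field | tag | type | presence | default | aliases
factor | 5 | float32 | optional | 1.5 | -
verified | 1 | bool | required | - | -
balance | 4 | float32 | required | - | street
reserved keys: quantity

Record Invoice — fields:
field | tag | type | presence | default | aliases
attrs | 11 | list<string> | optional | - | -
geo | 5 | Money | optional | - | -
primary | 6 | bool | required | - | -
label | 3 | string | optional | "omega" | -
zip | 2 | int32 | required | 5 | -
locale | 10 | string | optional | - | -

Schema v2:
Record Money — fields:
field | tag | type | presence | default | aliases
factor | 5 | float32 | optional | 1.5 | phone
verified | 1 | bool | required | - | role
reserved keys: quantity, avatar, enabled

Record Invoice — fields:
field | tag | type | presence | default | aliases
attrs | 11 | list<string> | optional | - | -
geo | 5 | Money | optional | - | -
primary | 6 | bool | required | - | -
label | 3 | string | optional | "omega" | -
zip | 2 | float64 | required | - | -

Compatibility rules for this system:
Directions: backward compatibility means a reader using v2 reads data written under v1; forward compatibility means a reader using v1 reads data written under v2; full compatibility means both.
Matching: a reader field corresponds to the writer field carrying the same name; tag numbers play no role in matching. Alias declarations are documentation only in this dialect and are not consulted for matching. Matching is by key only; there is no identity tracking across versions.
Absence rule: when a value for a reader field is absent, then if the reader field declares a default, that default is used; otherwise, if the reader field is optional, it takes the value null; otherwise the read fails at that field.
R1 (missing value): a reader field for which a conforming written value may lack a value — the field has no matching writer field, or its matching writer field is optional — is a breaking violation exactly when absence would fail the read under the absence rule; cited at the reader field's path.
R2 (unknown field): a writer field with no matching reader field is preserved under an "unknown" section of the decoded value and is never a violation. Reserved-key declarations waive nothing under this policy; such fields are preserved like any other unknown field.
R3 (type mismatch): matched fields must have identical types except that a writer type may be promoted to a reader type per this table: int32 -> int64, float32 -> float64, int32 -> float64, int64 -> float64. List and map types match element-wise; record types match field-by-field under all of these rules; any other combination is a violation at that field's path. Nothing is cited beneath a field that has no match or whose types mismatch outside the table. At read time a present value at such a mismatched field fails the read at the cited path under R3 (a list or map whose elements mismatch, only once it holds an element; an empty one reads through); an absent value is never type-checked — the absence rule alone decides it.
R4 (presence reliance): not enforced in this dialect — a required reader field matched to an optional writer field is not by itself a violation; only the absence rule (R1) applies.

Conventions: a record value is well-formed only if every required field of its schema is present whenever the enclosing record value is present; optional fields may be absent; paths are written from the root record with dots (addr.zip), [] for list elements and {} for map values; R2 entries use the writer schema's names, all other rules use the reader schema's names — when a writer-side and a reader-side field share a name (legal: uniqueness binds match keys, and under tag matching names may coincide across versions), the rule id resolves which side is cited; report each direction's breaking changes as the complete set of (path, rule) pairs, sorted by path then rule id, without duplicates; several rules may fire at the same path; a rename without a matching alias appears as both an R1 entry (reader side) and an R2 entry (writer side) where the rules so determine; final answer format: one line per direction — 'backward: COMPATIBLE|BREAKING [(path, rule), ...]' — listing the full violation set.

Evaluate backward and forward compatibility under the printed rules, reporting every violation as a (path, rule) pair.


backward: COMPATIBLE []; forward: BREAKING [(geo.balance, R1), (zip, R3)]

in Invoice below, arrows point writer -> reader
backward analysis of Invoice with v2 as reader and v1 as writer:
  attrs: list<string> -> list<string>, writer optional; from attrs
  geo: Money -> Money, writer optional; from geo
  primary: bool -> bool, writer required; from primary
  label: string -> string, writer optional; from label
  zip: int32 -> float64, writer required; from zip
  leftover writer field: locale
  geo.factor: float32 -> float32, writer optional; from geo.factor
  geo.verified: bool -> bool, writer required; from geo.verified
  leftover writer field: geo.balance
  => backward verdict for Invoice: COMPATIBLE, no violations
forward analysis of Invoice with v1 as reader and v2 as writer:
  attrs: list<string> -> list<string>, writer optional; from attrs
  geo: Money -> Money, writer optional; from geo
  primary: bool -> bool, writer required; from primary
  label: string -> string, writer optional; from label
  zip: float64 -> int32, writer required; from zip
  locale: no writer-side match
  geo.factor: float32 -> float32, writer optional; from geo.factor
  geo.verified: bool -> bool, writer required; from geo.verified
  geo.balance: no writer-side match
  breaking: (geo.balance, R1)
  breaking: (zip, R3)
  forward on Invoice therefore BREAKING (2)


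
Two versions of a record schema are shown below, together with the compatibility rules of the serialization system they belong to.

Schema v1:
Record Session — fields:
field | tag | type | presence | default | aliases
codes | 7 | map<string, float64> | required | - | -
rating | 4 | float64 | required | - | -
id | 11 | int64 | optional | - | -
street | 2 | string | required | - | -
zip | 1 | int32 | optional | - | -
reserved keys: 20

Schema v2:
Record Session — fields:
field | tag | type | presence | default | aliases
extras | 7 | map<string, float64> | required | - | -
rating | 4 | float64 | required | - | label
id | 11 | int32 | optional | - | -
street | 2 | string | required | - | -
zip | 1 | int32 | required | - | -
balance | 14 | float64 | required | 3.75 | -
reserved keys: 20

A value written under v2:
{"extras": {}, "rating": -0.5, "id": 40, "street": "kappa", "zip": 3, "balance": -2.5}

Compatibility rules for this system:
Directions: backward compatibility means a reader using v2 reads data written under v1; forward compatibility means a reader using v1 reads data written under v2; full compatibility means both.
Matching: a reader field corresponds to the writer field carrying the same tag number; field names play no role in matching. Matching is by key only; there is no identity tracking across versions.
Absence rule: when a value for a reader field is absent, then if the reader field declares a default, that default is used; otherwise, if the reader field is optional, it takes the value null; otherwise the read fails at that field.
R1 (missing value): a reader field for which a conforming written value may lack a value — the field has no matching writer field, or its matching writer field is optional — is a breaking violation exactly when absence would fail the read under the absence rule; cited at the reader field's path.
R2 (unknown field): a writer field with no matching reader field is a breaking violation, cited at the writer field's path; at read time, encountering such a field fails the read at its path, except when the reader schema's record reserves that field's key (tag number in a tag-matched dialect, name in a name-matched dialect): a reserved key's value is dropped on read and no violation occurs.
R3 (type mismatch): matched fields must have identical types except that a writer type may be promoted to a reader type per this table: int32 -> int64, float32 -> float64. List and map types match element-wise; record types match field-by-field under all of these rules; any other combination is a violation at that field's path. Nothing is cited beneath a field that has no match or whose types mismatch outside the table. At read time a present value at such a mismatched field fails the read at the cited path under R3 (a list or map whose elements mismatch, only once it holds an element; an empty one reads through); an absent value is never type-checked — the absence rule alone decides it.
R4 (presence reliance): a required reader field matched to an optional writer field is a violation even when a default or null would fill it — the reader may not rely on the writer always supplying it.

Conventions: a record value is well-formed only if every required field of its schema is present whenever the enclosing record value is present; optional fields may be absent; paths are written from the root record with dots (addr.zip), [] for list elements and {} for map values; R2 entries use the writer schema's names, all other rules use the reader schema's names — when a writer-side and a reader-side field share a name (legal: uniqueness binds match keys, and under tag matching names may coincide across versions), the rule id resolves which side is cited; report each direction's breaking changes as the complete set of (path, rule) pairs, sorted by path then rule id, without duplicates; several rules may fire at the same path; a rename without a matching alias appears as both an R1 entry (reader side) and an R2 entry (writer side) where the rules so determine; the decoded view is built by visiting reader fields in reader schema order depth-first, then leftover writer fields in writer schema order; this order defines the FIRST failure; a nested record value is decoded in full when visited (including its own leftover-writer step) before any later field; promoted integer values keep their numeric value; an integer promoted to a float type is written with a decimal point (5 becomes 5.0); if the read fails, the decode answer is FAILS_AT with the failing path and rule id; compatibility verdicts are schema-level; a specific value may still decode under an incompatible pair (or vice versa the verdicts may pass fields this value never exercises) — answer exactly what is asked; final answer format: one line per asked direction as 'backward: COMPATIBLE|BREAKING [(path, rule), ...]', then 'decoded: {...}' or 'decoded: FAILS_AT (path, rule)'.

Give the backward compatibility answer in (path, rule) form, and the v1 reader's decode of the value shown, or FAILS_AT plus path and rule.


arrows below run writer -> reader for Session
checking backward for Session: reader v2 against writer v1:
  extras: map<string, float64> -> map<string, float64>, writer required; from codes
  rating: float64 -> float64, writer required; from rating
  id: int64 -> int32, writer optional; from id
  street: string -> string, writer required; from street
  zip: int32 -> int32, writer optional; from zip
  balance has no writer counterpart
  R3 fires at id
  R1 fires at zip
  R4 fires at zip
  => backward verdict for Session: BREAKING, 3 violation(s)
migrating the Session value to v1:
  codes := {} (from writer extras)
  rating := -0.5
  id := 40 (int32 -> int64)
  street := "kappa"
  zip := 3
  read fails at balance under R2 (unknown field)
  => FAILS_AT (balance, R2)
checking off the Session differences that do not matter here:
  renamed field codes to extras in record Session -> fires no rule on Session, leaving the asked answer as it is

backward: BREAKING [(id, R3), (zip, R1), (zip, R4)]; decoded: FAILS_AT (balance, R2)


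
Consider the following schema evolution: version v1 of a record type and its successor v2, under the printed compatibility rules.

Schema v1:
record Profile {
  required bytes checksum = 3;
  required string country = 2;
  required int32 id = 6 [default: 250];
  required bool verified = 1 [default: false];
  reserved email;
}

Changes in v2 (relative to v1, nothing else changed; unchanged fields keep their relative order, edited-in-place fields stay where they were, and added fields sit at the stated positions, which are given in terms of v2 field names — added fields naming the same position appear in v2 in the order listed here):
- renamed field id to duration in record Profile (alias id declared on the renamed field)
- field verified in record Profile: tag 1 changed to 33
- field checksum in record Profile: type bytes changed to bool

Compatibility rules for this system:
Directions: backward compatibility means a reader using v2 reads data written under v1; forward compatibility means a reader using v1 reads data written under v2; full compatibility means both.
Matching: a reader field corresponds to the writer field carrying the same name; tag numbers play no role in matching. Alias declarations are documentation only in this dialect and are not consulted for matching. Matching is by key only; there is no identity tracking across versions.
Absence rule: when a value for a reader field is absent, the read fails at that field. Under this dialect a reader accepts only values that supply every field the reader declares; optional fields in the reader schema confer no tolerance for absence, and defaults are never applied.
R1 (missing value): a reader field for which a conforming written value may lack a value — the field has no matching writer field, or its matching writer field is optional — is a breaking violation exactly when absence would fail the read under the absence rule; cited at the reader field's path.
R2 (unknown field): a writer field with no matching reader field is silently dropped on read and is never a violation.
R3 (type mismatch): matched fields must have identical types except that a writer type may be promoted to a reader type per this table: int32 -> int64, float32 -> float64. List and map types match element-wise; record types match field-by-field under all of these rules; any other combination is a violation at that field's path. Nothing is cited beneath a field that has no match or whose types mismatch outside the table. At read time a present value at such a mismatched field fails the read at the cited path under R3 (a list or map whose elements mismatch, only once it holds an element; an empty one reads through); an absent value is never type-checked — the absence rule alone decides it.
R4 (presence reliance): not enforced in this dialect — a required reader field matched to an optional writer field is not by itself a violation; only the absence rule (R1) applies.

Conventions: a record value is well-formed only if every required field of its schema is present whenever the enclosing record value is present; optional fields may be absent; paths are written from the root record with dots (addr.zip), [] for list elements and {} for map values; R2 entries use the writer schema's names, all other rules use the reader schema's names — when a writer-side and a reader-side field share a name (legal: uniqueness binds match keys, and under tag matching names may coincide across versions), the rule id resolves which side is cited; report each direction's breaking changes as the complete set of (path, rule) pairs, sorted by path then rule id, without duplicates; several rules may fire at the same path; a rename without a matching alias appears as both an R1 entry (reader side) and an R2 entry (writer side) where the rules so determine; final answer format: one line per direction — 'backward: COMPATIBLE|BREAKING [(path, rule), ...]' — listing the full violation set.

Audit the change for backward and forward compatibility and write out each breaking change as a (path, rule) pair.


arrows below run writer -> reader for Profile
backward on Profile — v2 reading data written by v1:
  checksum: paired with writer checksum (bytes -> bool; writer required)
  country: paired with writer country (string -> string; writer required)
  duration: no writer match
  verified: paired with writer verified (bool -> bool; writer required)
  leftover writer field: id
  rule R3 violated at checksum
  rule R1 violated at duration
  => 2 violation(s): backward is BREAKING for Profile
forward on Profile — v1 reading data written by v2:
  checksum: paired with writer checksum (bool -> bytes; writer required)
  country: paired with writer country (string -> string; writer required)
  id: no writer match
  verified: paired with writer verified (bool -> bool; writer required)
  leftover writer field: duration
  rule R3 violated at checksum
  rule R1 violated at id
  => 2 violation(s): forward is BREAKING for Profile

backward: BREAKING [(checksum, R3), (duration, R1)]; forward: BREAKING [(checksum, R3), (id, R1)]


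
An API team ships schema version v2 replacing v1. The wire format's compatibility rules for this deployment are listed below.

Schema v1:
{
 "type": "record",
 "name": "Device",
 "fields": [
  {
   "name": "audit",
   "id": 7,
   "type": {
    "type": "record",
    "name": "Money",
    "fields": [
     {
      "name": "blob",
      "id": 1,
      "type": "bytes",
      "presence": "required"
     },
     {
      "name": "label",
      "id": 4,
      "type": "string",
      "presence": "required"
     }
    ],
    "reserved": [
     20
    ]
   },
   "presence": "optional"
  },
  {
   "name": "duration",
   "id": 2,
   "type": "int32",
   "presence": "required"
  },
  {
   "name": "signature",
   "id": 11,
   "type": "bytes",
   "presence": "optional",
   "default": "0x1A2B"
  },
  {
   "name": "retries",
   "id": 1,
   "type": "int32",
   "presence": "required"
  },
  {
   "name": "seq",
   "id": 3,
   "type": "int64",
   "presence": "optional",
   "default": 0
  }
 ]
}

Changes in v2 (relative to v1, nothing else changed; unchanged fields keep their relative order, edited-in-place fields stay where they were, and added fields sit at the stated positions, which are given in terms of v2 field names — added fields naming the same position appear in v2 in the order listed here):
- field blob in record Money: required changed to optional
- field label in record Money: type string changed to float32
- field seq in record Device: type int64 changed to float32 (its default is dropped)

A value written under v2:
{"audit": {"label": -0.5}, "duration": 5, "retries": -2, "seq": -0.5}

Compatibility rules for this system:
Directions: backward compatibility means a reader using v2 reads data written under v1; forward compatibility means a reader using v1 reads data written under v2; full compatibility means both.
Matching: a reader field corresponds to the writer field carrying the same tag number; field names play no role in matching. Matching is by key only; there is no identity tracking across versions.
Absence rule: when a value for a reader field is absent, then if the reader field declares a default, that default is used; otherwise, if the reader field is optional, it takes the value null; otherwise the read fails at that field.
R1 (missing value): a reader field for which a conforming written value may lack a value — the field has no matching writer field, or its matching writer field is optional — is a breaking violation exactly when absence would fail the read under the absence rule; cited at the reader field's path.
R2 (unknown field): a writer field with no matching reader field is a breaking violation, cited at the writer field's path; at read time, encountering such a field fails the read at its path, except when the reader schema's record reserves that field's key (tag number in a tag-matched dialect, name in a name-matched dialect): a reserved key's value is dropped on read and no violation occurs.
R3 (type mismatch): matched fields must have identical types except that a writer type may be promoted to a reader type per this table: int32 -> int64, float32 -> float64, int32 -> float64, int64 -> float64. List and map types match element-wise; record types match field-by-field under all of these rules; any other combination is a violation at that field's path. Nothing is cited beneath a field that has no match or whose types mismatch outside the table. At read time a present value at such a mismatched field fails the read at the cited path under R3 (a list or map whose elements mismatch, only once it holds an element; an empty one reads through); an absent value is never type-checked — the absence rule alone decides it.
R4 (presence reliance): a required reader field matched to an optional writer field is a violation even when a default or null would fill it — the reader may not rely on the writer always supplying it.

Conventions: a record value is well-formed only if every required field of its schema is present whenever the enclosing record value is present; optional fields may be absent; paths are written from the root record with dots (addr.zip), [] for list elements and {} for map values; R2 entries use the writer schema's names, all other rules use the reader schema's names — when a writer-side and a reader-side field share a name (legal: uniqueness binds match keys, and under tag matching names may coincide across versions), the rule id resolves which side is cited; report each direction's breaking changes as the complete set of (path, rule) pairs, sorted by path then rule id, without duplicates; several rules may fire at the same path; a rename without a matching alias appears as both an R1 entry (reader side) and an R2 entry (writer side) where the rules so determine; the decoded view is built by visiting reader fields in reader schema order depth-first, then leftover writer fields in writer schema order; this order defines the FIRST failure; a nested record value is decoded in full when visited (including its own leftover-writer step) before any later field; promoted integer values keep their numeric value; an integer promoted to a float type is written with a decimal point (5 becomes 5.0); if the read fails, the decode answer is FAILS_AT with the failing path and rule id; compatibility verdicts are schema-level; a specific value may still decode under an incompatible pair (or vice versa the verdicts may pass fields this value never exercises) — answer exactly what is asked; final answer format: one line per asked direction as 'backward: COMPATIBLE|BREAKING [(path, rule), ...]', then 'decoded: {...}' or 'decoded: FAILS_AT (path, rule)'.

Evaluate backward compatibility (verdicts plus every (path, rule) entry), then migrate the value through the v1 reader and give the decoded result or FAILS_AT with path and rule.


the writer's type comes first in each Device pair
backward for Device (reader v2, writer v1):
  audit: paired with writer audit (Money -> Money; writer optional)
  duration: paired with writer duration (int32 -> int32; writer required)
  signature: paired with writer signature (bytes -> bytes; writer optional)
  retries: paired with writer retries (int32 -> int32; writer required)
  seq: paired with writer seq (int64 -> float32; writer optional)
  audit.blob: paired with writer audit.blob (bytes -> bytes; writer required)
  audit.label: paired with writer audit.label (string -> float32; writer required)
  rule R3 violated at audit.label
  rule R3 violated at seq
  => backward: BREAKING (2)
decode walk for Device under reader schema v1:
  read fails at audit.blob under R1 (no fill)
  => FAILS_AT (audit.blob, R1)

backward: BREAKING [(audit.label, R3), (seq, R3)]; decoded: FAILS_AT (audit.blob, R1)


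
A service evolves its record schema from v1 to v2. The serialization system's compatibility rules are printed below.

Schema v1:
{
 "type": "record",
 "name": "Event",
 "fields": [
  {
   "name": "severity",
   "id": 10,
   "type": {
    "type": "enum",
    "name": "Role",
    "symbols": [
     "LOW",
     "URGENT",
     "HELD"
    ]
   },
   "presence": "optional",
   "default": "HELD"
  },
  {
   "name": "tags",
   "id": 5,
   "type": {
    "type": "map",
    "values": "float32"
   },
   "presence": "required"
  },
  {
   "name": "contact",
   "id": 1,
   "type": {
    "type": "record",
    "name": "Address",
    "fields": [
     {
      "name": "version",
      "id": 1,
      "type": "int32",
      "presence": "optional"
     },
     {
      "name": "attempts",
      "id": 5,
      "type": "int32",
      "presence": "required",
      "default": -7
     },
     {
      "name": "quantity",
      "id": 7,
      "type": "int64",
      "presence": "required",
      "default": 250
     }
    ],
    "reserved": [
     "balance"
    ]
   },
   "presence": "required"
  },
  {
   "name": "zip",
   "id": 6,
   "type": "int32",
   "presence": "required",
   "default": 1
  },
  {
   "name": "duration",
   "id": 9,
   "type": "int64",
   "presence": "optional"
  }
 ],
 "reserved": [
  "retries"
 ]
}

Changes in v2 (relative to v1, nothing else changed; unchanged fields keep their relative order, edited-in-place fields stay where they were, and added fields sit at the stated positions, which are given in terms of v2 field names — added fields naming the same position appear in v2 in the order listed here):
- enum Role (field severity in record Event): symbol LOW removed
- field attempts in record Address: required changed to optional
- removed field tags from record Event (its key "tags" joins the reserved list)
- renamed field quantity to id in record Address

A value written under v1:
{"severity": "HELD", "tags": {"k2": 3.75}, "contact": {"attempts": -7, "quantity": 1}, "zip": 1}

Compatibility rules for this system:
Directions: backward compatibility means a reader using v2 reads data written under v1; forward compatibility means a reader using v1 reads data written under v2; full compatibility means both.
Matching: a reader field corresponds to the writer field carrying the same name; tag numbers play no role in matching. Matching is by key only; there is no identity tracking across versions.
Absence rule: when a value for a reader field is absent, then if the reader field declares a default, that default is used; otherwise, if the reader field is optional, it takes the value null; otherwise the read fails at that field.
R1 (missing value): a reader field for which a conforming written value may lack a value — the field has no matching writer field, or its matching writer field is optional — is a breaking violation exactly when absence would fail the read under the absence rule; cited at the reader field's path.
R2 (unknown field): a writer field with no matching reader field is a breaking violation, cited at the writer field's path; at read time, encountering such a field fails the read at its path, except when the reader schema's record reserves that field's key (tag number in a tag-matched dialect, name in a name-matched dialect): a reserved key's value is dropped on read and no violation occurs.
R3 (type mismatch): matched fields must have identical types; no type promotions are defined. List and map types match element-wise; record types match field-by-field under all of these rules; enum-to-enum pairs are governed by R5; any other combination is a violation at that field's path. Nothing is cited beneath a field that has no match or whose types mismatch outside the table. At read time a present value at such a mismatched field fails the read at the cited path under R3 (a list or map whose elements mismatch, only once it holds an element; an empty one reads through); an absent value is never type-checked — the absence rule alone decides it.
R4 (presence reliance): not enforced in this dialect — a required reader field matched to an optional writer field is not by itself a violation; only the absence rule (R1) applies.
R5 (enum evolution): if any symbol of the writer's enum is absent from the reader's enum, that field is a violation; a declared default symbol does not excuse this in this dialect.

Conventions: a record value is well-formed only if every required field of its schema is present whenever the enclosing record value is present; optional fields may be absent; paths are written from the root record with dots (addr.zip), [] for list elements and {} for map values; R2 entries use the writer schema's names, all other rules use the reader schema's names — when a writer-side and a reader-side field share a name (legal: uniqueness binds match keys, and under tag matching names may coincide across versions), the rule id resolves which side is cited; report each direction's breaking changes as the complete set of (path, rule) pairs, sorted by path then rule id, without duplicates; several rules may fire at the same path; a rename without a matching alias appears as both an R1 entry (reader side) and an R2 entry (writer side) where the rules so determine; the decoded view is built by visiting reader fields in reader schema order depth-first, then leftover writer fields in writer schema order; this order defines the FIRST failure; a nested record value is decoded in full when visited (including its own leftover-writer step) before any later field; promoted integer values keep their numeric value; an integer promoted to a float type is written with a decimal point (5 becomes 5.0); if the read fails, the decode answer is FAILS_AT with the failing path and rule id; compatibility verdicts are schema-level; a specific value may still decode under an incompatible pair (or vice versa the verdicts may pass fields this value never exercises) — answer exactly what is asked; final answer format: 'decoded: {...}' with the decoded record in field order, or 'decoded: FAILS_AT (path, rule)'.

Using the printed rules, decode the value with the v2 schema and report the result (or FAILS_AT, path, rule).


the writer's type comes first in each Event pair
migrating the Event value to v2:
  severity := "HELD"
  contact.version := null (absent, optional -> null)
  contact.attempts := -7
  contact.id := 250 (absent -> default)
  read fails at contact.quantity under R2 (unknown field)
  => FAILS_AT (contact.quantity, R2)
ruling out the remaining Event differences:
  enum Role (field severity in record Event): symbol LOW removed -> matters for Event compatibility verdicts, not for this value's decode
  field attempts in record Address: required changed to optional -> fires no rule on Event under this dialect and leaves the result unchanged
  removed field tags from record Event (its key "tags" joins the reserved list) -> matters for Event compatibility verdicts, not for this value's decode

decoded: FAILS_AT (contact.quantity, R2)


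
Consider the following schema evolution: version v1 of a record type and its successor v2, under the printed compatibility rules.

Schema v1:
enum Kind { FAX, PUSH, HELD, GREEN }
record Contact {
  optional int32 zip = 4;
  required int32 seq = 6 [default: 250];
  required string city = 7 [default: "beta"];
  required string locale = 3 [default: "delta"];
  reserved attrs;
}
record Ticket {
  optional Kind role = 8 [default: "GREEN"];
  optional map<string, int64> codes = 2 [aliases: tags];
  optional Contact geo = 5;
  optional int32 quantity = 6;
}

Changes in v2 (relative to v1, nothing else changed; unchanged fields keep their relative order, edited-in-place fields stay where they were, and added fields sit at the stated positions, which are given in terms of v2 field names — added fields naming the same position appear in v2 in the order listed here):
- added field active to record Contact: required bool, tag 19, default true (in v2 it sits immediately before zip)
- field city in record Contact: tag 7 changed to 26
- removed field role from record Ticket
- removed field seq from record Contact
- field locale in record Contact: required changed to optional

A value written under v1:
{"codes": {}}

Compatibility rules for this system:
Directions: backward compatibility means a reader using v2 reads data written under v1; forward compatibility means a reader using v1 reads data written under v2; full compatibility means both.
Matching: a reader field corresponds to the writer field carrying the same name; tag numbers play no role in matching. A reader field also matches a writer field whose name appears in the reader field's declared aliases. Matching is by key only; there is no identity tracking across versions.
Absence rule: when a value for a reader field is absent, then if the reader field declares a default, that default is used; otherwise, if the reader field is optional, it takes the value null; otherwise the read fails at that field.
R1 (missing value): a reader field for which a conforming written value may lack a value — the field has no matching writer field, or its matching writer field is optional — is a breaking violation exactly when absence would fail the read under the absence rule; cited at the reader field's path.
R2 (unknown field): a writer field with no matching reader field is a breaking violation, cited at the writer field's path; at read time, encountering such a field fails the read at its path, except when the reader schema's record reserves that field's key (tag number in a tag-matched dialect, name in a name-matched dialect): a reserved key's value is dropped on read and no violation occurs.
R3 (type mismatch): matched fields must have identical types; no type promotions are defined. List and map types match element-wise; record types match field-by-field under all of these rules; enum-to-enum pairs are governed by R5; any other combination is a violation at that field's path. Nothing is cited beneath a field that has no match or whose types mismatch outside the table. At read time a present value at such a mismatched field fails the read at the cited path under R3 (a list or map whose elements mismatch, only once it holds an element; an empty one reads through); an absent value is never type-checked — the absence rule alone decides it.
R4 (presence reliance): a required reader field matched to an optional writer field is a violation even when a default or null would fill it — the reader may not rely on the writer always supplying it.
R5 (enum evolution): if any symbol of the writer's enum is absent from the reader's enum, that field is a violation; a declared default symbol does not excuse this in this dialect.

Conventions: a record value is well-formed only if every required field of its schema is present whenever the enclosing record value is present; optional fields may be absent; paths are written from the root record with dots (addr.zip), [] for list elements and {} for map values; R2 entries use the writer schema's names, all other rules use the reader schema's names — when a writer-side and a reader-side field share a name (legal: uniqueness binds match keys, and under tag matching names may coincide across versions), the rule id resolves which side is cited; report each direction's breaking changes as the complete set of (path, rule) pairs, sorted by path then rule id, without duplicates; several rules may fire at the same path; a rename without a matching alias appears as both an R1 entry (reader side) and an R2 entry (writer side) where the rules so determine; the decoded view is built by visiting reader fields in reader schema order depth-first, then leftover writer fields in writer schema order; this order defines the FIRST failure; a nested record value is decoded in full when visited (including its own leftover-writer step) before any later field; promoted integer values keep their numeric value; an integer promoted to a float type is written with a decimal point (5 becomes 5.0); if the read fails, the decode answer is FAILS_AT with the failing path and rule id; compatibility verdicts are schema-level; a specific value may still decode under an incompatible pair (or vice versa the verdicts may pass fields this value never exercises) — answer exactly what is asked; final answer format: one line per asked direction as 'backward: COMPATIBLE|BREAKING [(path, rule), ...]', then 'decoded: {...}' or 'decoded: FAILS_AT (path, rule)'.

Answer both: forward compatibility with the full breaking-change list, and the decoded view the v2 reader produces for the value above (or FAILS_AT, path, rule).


each type pair in Ticket: writer, then reader
forward for Ticket (reader v1, writer v2):
  role: no writer-side match
  codes: paired with writer codes (map<string, int64> -> map<string, int64>; writer optional)
  geo: paired with writer geo (Contact -> Contact; writer optional)
  quantity: paired with writer quantity (int32 -> int32; writer optional)
  geo.zip: paired with writer geo.zip (int32 -> int32; writer optional)
  geo.seq: no writer-side match
  geo.city: paired with writer geo.city (string -> string; writer required)
  geo.locale: paired with writer geo.locale (string -> string; writer optional)
  writer geo.active: unknown to reader
  R2 fires at geo.active
  R4 fires at geo.locale
  => forward verdict for Ticket: BREAKING, 2 violation(s)
decode walk for Ticket under reader schema v2:
  codes := {}
  geo := null (not supplied -> null)
  quantity := null (not supplied -> null)
  => decoded: {"codes": {}, "geo": null, "quantity": null}
ruling out the remaining Ticket differences:
  field city in record Contact: tag 7 changed to 26 -> triggers nothing under Ticket's printed rules — same verdict
  removed field seq from record Contact -> matters only for Ticket's backward compatibility — outside the asked direction

forward: BREAKING [(geo.active, R2), (geo.locale, R4)]; decoded: {"codes": {}, "geo": null, "quantity": null}
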